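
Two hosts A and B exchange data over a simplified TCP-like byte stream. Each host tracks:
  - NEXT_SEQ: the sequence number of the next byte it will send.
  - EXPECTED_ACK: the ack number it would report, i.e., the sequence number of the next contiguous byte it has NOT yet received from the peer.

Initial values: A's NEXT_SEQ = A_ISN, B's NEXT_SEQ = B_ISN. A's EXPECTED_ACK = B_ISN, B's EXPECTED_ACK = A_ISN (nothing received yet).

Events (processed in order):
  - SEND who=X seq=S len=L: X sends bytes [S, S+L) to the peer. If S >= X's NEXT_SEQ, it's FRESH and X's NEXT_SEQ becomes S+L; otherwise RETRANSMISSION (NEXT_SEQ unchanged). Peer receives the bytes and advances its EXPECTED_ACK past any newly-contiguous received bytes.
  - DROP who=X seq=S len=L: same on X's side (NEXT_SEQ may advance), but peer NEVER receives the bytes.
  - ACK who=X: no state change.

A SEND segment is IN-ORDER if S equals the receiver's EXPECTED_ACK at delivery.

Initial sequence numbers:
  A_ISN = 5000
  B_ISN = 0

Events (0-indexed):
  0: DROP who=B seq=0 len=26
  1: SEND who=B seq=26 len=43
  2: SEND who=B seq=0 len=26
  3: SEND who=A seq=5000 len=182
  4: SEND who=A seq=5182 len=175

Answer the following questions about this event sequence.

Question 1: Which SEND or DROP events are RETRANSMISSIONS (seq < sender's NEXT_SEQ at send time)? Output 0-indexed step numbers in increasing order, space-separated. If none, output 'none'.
Answer: 2

Derivation:
Step 0: DROP seq=0 -> fresh
Step 1: SEND seq=26 -> fresh
Step 2: SEND seq=0 -> retransmit
Step 3: SEND seq=5000 -> fresh
Step 4: SEND seq=5182 -> fresh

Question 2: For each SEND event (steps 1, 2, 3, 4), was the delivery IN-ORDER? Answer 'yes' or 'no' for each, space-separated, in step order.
Step 1: SEND seq=26 -> out-of-order
Step 2: SEND seq=0 -> in-order
Step 3: SEND seq=5000 -> in-order
Step 4: SEND seq=5182 -> in-order

Answer: no yes yes yes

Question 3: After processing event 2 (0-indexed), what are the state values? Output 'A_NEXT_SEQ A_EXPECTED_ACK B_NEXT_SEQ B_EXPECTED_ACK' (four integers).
After event 0: A_seq=5000 A_ack=0 B_seq=26 B_ack=5000
After event 1: A_seq=5000 A_ack=0 B_seq=69 B_ack=5000
After event 2: A_seq=5000 A_ack=69 B_seq=69 B_ack=5000

5000 69 69 5000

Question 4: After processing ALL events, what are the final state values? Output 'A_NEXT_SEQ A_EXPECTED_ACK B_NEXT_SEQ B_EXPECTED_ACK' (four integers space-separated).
After event 0: A_seq=5000 A_ack=0 B_seq=26 B_ack=5000
After event 1: A_seq=5000 A_ack=0 B_seq=69 B_ack=5000
After event 2: A_seq=5000 A_ack=69 B_seq=69 B_ack=5000
After event 3: A_seq=5182 A_ack=69 B_seq=69 B_ack=5182
After event 4: A_seq=5357 A_ack=69 B_seq=69 B_ack=5357

Answer: 5357 69 69 5357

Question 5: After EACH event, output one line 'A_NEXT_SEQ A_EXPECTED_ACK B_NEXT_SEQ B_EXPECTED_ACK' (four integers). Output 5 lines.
5000 0 26 5000
5000 0 69 5000
5000 69 69 5000
5182 69 69 5182
5357 69 69 5357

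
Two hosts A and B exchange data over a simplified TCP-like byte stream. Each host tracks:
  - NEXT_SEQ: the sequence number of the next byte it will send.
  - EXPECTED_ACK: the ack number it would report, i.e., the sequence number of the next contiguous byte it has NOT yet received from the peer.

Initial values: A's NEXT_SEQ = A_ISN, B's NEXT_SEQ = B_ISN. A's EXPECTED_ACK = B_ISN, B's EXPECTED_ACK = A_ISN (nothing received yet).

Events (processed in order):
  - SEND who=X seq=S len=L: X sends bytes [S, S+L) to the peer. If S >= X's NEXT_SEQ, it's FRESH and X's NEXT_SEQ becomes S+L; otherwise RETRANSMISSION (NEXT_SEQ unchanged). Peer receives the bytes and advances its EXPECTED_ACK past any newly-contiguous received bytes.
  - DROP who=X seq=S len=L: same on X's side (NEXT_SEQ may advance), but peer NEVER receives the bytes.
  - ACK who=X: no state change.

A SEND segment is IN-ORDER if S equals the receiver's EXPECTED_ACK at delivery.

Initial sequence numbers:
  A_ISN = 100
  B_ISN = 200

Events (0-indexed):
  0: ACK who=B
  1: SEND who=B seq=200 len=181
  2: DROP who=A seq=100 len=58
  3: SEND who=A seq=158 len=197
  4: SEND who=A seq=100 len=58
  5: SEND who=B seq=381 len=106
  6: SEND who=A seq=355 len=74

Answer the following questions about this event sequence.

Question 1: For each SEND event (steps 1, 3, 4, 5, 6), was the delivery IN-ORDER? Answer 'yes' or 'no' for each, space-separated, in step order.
Step 1: SEND seq=200 -> in-order
Step 3: SEND seq=158 -> out-of-order
Step 4: SEND seq=100 -> in-order
Step 5: SEND seq=381 -> in-order
Step 6: SEND seq=355 -> in-order

Answer: yes no yes yes yes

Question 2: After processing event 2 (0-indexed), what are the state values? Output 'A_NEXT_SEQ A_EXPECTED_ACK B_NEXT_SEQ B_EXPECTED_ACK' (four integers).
After event 0: A_seq=100 A_ack=200 B_seq=200 B_ack=100
After event 1: A_seq=100 A_ack=381 B_seq=381 B_ack=100
After event 2: A_seq=158 A_ack=381 B_seq=381 B_ack=100

158 381 381 100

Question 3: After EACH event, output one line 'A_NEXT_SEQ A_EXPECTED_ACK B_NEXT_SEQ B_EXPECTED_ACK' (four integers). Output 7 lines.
100 200 200 100
100 381 381 100
158 381 381 100
355 381 381 100
355 381 381 355
355 487 487 355
429 487 487 429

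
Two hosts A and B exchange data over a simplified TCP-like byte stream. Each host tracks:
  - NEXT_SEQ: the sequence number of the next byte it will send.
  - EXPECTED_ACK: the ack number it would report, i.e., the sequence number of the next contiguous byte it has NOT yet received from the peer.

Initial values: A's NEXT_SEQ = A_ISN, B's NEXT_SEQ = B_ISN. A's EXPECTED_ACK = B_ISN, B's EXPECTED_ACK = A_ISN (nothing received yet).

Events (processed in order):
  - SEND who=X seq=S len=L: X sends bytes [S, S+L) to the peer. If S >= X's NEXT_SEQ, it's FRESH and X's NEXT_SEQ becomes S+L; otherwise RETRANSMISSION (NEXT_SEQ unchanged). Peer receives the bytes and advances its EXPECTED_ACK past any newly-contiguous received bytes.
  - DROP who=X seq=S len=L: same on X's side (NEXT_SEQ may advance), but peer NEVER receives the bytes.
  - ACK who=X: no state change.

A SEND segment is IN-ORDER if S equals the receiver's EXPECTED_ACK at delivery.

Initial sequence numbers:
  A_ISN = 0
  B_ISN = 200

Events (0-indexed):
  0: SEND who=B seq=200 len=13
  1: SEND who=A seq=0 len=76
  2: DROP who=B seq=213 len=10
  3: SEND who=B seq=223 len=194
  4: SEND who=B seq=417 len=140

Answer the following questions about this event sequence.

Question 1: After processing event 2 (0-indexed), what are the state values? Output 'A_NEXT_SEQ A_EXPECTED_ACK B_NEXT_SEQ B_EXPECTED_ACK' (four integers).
After event 0: A_seq=0 A_ack=213 B_seq=213 B_ack=0
After event 1: A_seq=76 A_ack=213 B_seq=213 B_ack=76
After event 2: A_seq=76 A_ack=213 B_seq=223 B_ack=76

76 213 223 76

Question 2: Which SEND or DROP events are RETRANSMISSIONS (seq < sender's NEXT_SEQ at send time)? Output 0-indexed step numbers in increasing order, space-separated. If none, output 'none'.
Answer: none

Derivation:
Step 0: SEND seq=200 -> fresh
Step 1: SEND seq=0 -> fresh
Step 2: DROP seq=213 -> fresh
Step 3: SEND seq=223 -> fresh
Step 4: SEND seq=417 -> fresh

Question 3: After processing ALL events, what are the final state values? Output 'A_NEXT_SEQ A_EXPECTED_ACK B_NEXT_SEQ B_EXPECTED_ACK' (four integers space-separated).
After event 0: A_seq=0 A_ack=213 B_seq=213 B_ack=0
After event 1: A_seq=76 A_ack=213 B_seq=213 B_ack=76
After event 2: A_seq=76 A_ack=213 B_seq=223 B_ack=76
After event 3: A_seq=76 A_ack=213 B_seq=417 B_ack=76
After event 4: A_seq=76 A_ack=213 B_seq=557 B_ack=76

Answer: 76 213 557 76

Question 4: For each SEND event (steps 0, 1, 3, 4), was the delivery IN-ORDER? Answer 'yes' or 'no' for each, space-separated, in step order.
Step 0: SEND seq=200 -> in-order
Step 1: SEND seq=0 -> in-order
Step 3: SEND seq=223 -> out-of-order
Step 4: SEND seq=417 -> out-of-order

Answer: yes yes no no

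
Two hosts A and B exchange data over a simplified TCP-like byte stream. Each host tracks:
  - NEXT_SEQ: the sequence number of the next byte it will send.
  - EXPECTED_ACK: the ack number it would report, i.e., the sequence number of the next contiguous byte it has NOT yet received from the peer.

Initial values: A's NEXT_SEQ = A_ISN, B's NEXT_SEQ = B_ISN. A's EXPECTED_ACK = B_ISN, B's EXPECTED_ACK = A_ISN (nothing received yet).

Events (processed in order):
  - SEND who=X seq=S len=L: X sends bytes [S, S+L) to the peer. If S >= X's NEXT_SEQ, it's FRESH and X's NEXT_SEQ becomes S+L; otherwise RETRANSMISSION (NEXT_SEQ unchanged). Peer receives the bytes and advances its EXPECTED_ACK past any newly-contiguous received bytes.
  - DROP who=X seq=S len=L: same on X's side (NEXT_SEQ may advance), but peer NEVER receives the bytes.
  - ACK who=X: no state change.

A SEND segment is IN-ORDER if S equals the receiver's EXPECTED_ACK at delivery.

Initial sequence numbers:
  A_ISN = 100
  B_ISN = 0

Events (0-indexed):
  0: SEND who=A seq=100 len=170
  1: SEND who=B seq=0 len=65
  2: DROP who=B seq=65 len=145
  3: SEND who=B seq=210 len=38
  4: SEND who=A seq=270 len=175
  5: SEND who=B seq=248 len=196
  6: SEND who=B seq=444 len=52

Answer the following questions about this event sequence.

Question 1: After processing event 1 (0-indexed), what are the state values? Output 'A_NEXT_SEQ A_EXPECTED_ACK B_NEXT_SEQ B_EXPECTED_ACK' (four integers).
After event 0: A_seq=270 A_ack=0 B_seq=0 B_ack=270
After event 1: A_seq=270 A_ack=65 B_seq=65 B_ack=270

270 65 65 270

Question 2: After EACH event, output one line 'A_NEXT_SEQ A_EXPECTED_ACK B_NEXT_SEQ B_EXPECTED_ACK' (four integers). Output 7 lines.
270 0 0 270
270 65 65 270
270 65 210 270
270 65 248 270
445 65 248 445
445 65 444 445
445 65 496 445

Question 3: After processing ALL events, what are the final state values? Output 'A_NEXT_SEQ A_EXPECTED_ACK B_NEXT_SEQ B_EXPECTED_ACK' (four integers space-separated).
After event 0: A_seq=270 A_ack=0 B_seq=0 B_ack=270
After event 1: A_seq=270 A_ack=65 B_seq=65 B_ack=270
After event 2: A_seq=270 A_ack=65 B_seq=210 B_ack=270
After event 3: A_seq=270 A_ack=65 B_seq=248 B_ack=270
After event 4: A_seq=445 A_ack=65 B_seq=248 B_ack=445
After event 5: A_seq=445 A_ack=65 B_seq=444 B_ack=445
After event 6: A_seq=445 A_ack=65 B_seq=496 B_ack=445

Answer: 445 65 496 445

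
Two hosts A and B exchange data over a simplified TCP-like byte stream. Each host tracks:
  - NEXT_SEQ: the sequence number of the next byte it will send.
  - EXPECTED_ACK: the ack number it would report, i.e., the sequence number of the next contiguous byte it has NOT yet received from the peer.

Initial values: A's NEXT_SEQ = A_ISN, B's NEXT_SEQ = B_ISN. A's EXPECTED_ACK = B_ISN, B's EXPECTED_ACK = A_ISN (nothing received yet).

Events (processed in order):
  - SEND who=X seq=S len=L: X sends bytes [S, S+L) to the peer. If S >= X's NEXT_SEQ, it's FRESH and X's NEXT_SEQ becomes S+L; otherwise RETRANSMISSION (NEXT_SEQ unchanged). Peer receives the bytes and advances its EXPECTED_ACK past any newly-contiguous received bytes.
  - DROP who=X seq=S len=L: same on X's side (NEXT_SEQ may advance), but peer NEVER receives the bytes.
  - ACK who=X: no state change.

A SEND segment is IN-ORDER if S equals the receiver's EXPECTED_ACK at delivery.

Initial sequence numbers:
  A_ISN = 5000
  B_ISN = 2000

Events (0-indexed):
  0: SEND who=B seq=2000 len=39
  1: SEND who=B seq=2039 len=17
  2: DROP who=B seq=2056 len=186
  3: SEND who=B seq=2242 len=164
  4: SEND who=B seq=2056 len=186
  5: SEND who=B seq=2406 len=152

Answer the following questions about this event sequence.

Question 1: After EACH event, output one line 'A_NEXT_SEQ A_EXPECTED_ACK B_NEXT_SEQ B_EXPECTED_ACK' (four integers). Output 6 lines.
5000 2039 2039 5000
5000 2056 2056 5000
5000 2056 2242 5000
5000 2056 2406 5000
5000 2406 2406 5000
5000 2558 2558 5000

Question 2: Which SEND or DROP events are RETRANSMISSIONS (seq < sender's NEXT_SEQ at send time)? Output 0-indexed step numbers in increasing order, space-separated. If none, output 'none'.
Step 0: SEND seq=2000 -> fresh
Step 1: SEND seq=2039 -> fresh
Step 2: DROP seq=2056 -> fresh
Step 3: SEND seq=2242 -> fresh
Step 4: SEND seq=2056 -> retransmit
Step 5: SEND seq=2406 -> fresh

Answer: 4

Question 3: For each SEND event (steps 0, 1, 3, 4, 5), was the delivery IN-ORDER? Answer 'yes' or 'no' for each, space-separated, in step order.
Answer: yes yes no yes yes

Derivation:
Step 0: SEND seq=2000 -> in-order
Step 1: SEND seq=2039 -> in-order
Step 3: SEND seq=2242 -> out-of-order
Step 4: SEND seq=2056 -> in-order
Step 5: SEND seq=2406 -> in-order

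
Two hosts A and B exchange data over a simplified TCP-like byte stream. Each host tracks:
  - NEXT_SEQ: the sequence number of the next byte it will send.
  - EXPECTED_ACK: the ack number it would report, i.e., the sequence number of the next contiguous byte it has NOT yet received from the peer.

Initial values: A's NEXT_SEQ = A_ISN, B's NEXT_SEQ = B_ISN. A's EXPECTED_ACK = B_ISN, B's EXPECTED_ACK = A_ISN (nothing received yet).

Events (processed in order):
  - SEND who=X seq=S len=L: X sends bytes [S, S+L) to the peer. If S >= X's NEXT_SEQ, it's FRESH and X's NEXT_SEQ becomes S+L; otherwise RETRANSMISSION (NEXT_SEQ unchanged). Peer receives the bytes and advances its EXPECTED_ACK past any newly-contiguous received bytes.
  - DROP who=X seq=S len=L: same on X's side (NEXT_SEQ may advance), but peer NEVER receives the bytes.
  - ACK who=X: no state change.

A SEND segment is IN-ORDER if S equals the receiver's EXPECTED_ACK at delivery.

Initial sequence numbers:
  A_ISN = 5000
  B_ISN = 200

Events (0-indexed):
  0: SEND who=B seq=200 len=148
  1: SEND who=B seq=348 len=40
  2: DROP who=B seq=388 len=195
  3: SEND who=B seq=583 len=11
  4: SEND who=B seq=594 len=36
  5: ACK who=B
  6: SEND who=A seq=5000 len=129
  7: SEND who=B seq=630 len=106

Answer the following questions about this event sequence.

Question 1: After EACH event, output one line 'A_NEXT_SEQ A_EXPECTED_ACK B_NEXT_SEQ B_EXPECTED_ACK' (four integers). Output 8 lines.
5000 348 348 5000
5000 388 388 5000
5000 388 583 5000
5000 388 594 5000
5000 388 630 5000
5000 388 630 5000
5129 388 630 5129
5129 388 736 5129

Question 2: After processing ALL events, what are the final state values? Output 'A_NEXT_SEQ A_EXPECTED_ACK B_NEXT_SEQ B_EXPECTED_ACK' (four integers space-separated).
After event 0: A_seq=5000 A_ack=348 B_seq=348 B_ack=5000
After event 1: A_seq=5000 A_ack=388 B_seq=388 B_ack=5000
After event 2: A_seq=5000 A_ack=388 B_seq=583 B_ack=5000
After event 3: A_seq=5000 A_ack=388 B_seq=594 B_ack=5000
After event 4: A_seq=5000 A_ack=388 B_seq=630 B_ack=5000
After event 5: A_seq=5000 A_ack=388 B_seq=630 B_ack=5000
After event 6: A_seq=5129 A_ack=388 B_seq=630 B_ack=5129
After event 7: A_seq=5129 A_ack=388 B_seq=736 B_ack=5129

Answer: 5129 388 736 5129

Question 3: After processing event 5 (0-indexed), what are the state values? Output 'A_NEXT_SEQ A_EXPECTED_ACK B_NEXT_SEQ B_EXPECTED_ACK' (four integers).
After event 0: A_seq=5000 A_ack=348 B_seq=348 B_ack=5000
After event 1: A_seq=5000 A_ack=388 B_seq=388 B_ack=5000
After event 2: A_seq=5000 A_ack=388 B_seq=583 B_ack=5000
After event 3: A_seq=5000 A_ack=388 B_seq=594 B_ack=5000
After event 4: A_seq=5000 A_ack=388 B_seq=630 B_ack=5000
After event 5: A_seq=5000 A_ack=388 B_seq=630 B_ack=5000

5000 388 630 5000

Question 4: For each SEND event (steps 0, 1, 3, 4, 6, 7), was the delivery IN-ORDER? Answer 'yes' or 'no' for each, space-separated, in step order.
Answer: yes yes no no yes no

Derivation:
Step 0: SEND seq=200 -> in-order
Step 1: SEND seq=348 -> in-order
Step 3: SEND seq=583 -> out-of-order
Step 4: SEND seq=594 -> out-of-order
Step 6: SEND seq=5000 -> in-order
Step 7: SEND seq=630 -> out-of-order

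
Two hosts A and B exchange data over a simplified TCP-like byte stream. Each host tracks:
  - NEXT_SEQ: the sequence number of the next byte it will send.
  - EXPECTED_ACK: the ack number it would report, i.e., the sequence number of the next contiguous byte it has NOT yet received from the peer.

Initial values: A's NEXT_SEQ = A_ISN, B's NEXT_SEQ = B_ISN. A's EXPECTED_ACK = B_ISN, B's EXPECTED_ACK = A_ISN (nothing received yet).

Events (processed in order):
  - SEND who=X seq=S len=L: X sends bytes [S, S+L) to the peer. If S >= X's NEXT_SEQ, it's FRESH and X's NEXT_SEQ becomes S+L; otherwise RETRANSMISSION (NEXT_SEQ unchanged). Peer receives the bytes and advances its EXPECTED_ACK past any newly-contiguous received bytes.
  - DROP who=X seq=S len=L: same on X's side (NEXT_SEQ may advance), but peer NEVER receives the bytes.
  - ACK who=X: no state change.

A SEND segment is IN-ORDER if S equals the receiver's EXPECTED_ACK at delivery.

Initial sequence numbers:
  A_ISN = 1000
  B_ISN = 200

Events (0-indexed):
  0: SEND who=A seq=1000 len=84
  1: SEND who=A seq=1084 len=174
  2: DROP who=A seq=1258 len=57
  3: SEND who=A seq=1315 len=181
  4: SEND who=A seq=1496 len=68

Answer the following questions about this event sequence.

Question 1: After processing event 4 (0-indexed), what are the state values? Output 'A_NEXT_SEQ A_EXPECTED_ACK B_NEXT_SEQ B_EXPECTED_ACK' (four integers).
After event 0: A_seq=1084 A_ack=200 B_seq=200 B_ack=1084
After event 1: A_seq=1258 A_ack=200 B_seq=200 B_ack=1258
After event 2: A_seq=1315 A_ack=200 B_seq=200 B_ack=1258
After event 3: A_seq=1496 A_ack=200 B_seq=200 B_ack=1258
After event 4: A_seq=1564 A_ack=200 B_seq=200 B_ack=1258

1564 200 200 1258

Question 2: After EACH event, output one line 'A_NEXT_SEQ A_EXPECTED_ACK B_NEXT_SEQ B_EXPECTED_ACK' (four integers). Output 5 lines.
1084 200 200 1084
1258 200 200 1258
1315 200 200 1258
1496 200 200 1258
1564 200 200 1258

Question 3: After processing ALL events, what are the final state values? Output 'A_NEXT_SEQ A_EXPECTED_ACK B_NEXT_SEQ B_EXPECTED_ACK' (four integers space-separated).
Answer: 1564 200 200 1258

Derivation:
After event 0: A_seq=1084 A_ack=200 B_seq=200 B_ack=1084
After event 1: A_seq=1258 A_ack=200 B_seq=200 B_ack=1258
After event 2: A_seq=1315 A_ack=200 B_seq=200 B_ack=1258
After event 3: A_seq=1496 A_ack=200 B_seq=200 B_ack=1258
After event 4: A_seq=1564 A_ack=200 B_seq=200 B_ack=1258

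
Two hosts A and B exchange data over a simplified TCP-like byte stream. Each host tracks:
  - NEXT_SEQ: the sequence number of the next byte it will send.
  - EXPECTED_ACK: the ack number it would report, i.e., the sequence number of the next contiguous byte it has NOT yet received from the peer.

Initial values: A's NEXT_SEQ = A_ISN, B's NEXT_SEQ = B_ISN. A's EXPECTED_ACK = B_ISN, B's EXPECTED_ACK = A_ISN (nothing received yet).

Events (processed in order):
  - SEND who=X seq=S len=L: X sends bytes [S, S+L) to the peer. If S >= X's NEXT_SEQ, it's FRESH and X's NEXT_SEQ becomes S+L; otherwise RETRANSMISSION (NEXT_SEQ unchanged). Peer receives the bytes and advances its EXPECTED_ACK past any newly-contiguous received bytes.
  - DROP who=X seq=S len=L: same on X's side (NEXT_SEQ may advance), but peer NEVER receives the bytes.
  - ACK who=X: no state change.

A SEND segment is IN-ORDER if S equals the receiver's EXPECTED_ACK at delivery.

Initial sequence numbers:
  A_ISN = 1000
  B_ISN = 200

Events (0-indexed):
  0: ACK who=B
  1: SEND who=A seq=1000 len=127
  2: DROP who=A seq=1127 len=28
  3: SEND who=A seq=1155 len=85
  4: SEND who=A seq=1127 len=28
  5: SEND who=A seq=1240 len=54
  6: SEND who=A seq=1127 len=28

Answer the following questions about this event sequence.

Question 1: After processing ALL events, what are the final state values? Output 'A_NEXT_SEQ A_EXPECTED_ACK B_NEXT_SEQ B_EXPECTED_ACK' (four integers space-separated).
Answer: 1294 200 200 1294

Derivation:
After event 0: A_seq=1000 A_ack=200 B_seq=200 B_ack=1000
After event 1: A_seq=1127 A_ack=200 B_seq=200 B_ack=1127
After event 2: A_seq=1155 A_ack=200 B_seq=200 B_ack=1127
After event 3: A_seq=1240 A_ack=200 B_seq=200 B_ack=1127
After event 4: A_seq=1240 A_ack=200 B_seq=200 B_ack=1240
After event 5: A_seq=1294 A_ack=200 B_seq=200 B_ack=1294
After event 6: A_seq=1294 A_ack=200 B_seq=200 B_ack=1294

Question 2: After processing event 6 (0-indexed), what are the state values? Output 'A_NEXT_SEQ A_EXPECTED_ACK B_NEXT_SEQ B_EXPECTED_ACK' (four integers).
After event 0: A_seq=1000 A_ack=200 B_seq=200 B_ack=1000
After event 1: A_seq=1127 A_ack=200 B_seq=200 B_ack=1127
After event 2: A_seq=1155 A_ack=200 B_seq=200 B_ack=1127
After event 3: A_seq=1240 A_ack=200 B_seq=200 B_ack=1127
After event 4: A_seq=1240 A_ack=200 B_seq=200 B_ack=1240
After event 5: A_seq=1294 A_ack=200 B_seq=200 B_ack=1294
After event 6: A_seq=1294 A_ack=200 B_seq=200 B_ack=1294

1294 200 200 1294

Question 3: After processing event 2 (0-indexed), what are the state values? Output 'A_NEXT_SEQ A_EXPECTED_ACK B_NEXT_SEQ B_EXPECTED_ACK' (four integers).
After event 0: A_seq=1000 A_ack=200 B_seq=200 B_ack=1000
After event 1: A_seq=1127 A_ack=200 B_seq=200 B_ack=1127
After event 2: A_seq=1155 A_ack=200 B_seq=200 B_ack=1127

1155 200 200 1127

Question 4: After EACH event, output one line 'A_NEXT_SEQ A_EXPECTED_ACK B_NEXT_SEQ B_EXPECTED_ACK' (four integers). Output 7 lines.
1000 200 200 1000
1127 200 200 1127
1155 200 200 1127
1240 200 200 1127
1240 200 200 1240
1294 200 200 1294
1294 200 200 1294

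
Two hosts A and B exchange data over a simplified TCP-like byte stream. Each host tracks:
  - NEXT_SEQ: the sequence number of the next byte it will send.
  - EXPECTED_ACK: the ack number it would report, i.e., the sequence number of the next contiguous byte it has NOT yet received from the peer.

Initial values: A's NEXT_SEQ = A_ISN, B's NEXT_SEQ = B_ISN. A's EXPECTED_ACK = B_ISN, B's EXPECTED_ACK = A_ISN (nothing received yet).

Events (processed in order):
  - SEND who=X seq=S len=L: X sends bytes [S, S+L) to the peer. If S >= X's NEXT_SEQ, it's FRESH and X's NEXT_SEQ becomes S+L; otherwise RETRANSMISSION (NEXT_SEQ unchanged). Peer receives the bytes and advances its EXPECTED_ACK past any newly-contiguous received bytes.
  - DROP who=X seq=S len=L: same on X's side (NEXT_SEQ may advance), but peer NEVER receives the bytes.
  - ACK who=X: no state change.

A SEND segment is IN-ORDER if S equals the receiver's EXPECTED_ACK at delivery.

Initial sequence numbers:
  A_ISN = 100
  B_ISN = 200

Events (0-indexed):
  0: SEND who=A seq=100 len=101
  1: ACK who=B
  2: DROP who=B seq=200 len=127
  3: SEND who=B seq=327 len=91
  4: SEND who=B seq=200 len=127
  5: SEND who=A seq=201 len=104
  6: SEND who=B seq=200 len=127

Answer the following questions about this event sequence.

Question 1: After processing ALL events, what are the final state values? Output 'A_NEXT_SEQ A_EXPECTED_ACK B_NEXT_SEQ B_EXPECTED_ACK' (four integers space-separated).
Answer: 305 418 418 305

Derivation:
After event 0: A_seq=201 A_ack=200 B_seq=200 B_ack=201
After event 1: A_seq=201 A_ack=200 B_seq=200 B_ack=201
After event 2: A_seq=201 A_ack=200 B_seq=327 B_ack=201
After event 3: A_seq=201 A_ack=200 B_seq=418 B_ack=201
After event 4: A_seq=201 A_ack=418 B_seq=418 B_ack=201
After event 5: A_seq=305 A_ack=418 B_seq=418 B_ack=305
After event 6: A_seq=305 A_ack=418 B_seq=418 B_ack=305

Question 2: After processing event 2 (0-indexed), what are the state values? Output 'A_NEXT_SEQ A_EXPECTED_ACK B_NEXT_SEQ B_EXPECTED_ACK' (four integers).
After event 0: A_seq=201 A_ack=200 B_seq=200 B_ack=201
After event 1: A_seq=201 A_ack=200 B_seq=200 B_ack=201
After event 2: A_seq=201 A_ack=200 B_seq=327 B_ack=201

201 200 327 201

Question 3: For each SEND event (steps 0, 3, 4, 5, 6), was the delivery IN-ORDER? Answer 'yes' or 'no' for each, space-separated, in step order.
Answer: yes no yes yes no

Derivation:
Step 0: SEND seq=100 -> in-order
Step 3: SEND seq=327 -> out-of-order
Step 4: SEND seq=200 -> in-order
Step 5: SEND seq=201 -> in-order
Step 6: SEND seq=200 -> out-of-order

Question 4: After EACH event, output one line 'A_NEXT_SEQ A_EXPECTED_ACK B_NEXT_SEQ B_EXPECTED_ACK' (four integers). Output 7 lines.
201 200 200 201
201 200 200 201
201 200 327 201
201 200 418 201
201 418 418 201
305 418 418 305
305 418 418 305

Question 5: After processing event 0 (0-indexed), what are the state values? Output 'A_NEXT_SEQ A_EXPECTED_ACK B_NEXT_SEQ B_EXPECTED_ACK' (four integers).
After event 0: A_seq=201 A_ack=200 B_seq=200 B_ack=201

201 200 200 201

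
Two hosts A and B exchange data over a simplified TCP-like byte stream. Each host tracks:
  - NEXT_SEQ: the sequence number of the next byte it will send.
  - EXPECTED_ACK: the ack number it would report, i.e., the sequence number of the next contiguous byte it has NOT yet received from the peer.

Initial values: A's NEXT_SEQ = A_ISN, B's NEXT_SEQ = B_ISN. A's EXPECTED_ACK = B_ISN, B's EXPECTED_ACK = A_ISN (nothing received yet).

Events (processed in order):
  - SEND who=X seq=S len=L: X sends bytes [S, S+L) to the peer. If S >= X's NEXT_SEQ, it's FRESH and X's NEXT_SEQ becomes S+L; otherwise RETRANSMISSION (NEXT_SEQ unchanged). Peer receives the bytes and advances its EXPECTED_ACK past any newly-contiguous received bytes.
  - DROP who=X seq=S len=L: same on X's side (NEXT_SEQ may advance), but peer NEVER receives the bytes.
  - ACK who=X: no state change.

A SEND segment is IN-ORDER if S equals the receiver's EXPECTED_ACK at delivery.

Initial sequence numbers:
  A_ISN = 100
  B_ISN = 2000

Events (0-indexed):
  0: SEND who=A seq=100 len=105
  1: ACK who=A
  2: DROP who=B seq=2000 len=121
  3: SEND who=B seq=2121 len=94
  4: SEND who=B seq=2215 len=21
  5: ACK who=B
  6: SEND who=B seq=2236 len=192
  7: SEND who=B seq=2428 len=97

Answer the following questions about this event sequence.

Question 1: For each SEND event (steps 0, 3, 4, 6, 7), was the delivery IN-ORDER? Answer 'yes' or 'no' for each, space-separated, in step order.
Answer: yes no no no no

Derivation:
Step 0: SEND seq=100 -> in-order
Step 3: SEND seq=2121 -> out-of-order
Step 4: SEND seq=2215 -> out-of-order
Step 6: SEND seq=2236 -> out-of-order
Step 7: SEND seq=2428 -> out-of-order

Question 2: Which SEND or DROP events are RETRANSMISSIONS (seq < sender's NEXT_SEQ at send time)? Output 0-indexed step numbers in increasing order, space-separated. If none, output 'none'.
Step 0: SEND seq=100 -> fresh
Step 2: DROP seq=2000 -> fresh
Step 3: SEND seq=2121 -> fresh
Step 4: SEND seq=2215 -> fresh
Step 6: SEND seq=2236 -> fresh
Step 7: SEND seq=2428 -> fresh

Answer: none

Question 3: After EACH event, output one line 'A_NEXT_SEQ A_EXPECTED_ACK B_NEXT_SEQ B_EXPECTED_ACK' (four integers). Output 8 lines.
205 2000 2000 205
205 2000 2000 205
205 2000 2121 205
205 2000 2215 205
205 2000 2236 205
205 2000 2236 205
205 2000 2428 205
205 2000 2525 205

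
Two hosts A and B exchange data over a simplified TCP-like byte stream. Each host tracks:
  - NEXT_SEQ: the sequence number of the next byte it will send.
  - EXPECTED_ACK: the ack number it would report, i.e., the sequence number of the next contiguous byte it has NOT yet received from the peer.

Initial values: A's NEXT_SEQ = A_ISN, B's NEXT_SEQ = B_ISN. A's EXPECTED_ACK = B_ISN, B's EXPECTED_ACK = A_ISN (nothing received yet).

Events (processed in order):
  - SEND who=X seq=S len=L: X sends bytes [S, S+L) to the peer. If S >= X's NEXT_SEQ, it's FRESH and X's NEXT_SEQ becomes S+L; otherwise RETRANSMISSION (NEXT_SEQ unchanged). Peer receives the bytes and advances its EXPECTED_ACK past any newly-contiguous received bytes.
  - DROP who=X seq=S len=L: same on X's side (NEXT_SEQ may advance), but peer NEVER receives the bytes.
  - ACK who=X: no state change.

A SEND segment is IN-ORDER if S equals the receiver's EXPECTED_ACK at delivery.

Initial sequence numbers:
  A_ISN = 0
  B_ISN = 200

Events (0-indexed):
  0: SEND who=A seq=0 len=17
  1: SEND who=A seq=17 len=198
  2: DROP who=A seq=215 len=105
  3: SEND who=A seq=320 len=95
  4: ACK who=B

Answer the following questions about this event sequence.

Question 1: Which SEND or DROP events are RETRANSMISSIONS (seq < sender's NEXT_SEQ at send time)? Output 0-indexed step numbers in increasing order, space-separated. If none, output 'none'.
Answer: none

Derivation:
Step 0: SEND seq=0 -> fresh
Step 1: SEND seq=17 -> fresh
Step 2: DROP seq=215 -> fresh
Step 3: SEND seq=320 -> fresh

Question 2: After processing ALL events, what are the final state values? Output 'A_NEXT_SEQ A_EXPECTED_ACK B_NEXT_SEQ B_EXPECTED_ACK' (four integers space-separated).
After event 0: A_seq=17 A_ack=200 B_seq=200 B_ack=17
After event 1: A_seq=215 A_ack=200 B_seq=200 B_ack=215
After event 2: A_seq=320 A_ack=200 B_seq=200 B_ack=215
After event 3: A_seq=415 A_ack=200 B_seq=200 B_ack=215
After event 4: A_seq=415 A_ack=200 B_seq=200 B_ack=215

Answer: 415 200 200 215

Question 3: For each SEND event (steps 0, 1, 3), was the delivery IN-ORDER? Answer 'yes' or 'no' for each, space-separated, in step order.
Step 0: SEND seq=0 -> in-order
Step 1: SEND seq=17 -> in-order
Step 3: SEND seq=320 -> out-of-order

Answer: yes yes no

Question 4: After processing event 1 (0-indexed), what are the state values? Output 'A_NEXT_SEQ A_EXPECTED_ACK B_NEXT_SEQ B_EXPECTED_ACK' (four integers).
After event 0: A_seq=17 A_ack=200 B_seq=200 B_ack=17
After event 1: A_seq=215 A_ack=200 B_seq=200 B_ack=215

215 200 200 215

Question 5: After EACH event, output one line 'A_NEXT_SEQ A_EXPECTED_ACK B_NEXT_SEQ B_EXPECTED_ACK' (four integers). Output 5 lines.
17 200 200 17
215 200 200 215
320 200 200 215
415 200 200 215
415 200 200 215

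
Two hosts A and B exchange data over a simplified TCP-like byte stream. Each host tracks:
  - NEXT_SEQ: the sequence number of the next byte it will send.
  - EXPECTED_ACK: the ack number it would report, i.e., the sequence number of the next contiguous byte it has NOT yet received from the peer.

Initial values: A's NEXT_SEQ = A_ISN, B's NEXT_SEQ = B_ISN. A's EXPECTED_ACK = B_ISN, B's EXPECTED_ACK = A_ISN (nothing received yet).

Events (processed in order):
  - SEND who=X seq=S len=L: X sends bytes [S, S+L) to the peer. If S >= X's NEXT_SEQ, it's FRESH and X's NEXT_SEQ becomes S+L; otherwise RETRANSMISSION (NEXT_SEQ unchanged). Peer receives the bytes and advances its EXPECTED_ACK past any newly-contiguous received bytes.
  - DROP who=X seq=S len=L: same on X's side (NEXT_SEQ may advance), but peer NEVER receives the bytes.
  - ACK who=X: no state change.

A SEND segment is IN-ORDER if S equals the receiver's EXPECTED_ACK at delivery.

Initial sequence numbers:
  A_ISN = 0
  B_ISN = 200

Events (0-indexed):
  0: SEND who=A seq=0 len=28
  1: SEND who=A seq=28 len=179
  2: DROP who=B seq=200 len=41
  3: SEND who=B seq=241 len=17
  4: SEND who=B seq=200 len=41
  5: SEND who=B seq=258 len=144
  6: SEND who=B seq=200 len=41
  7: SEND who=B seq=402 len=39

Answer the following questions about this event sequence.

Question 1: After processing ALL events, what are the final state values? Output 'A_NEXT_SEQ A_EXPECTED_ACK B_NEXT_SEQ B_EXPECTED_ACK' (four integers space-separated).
Answer: 207 441 441 207

Derivation:
After event 0: A_seq=28 A_ack=200 B_seq=200 B_ack=28
After event 1: A_seq=207 A_ack=200 B_seq=200 B_ack=207
After event 2: A_seq=207 A_ack=200 B_seq=241 B_ack=207
After event 3: A_seq=207 A_ack=200 B_seq=258 B_ack=207
After event 4: A_seq=207 A_ack=258 B_seq=258 B_ack=207
After event 5: A_seq=207 A_ack=402 B_seq=402 B_ack=207
After event 6: A_seq=207 A_ack=402 B_seq=402 B_ack=207
After event 7: A_seq=207 A_ack=441 B_seq=441 B_ack=207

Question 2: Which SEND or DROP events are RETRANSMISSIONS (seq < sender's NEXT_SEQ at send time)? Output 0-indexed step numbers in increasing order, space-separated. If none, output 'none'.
Step 0: SEND seq=0 -> fresh
Step 1: SEND seq=28 -> fresh
Step 2: DROP seq=200 -> fresh
Step 3: SEND seq=241 -> fresh
Step 4: SEND seq=200 -> retransmit
Step 5: SEND seq=258 -> fresh
Step 6: SEND seq=200 -> retransmit
Step 7: SEND seq=402 -> fresh

Answer: 4 6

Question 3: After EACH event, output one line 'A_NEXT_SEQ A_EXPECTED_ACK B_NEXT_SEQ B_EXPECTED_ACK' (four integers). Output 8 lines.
28 200 200 28
207 200 200 207
207 200 241 207
207 200 258 207
207 258 258 207
207 402 402 207
207 402 402 207
207 441 441 207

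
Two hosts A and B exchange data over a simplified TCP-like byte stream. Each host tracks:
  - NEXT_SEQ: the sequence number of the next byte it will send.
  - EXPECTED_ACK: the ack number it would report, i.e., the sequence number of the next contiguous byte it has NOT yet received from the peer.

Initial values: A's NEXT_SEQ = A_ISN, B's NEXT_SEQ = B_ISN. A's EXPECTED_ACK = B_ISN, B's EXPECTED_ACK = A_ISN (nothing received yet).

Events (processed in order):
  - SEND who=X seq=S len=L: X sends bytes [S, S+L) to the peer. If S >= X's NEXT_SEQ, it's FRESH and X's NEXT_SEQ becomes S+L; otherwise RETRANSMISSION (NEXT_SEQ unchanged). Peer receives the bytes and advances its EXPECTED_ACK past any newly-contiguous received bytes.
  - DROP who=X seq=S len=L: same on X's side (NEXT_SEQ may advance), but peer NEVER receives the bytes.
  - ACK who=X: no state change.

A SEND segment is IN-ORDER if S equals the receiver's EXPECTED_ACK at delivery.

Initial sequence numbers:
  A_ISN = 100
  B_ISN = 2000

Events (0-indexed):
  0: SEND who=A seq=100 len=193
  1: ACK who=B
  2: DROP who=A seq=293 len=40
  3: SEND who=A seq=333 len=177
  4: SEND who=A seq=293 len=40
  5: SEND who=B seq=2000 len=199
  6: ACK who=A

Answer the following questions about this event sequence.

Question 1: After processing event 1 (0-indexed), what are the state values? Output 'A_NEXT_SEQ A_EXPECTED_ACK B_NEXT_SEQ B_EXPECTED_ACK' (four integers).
After event 0: A_seq=293 A_ack=2000 B_seq=2000 B_ack=293
After event 1: A_seq=293 A_ack=2000 B_seq=2000 B_ack=293

293 2000 2000 293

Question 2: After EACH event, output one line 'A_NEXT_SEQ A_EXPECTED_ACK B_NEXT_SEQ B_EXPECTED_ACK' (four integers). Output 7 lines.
293 2000 2000 293
293 2000 2000 293
333 2000 2000 293
510 2000 2000 293
510 2000 2000 510
510 2199 2199 510
510 2199 2199 510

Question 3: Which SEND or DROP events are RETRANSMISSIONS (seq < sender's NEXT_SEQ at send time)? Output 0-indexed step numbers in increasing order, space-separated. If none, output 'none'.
Answer: 4

Derivation:
Step 0: SEND seq=100 -> fresh
Step 2: DROP seq=293 -> fresh
Step 3: SEND seq=333 -> fresh
Step 4: SEND seq=293 -> retransmit
Step 5: SEND seq=2000 -> fresh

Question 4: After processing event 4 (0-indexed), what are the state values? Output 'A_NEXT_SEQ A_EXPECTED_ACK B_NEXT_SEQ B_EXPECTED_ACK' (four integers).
After event 0: A_seq=293 A_ack=2000 B_seq=2000 B_ack=293
After event 1: A_seq=293 A_ack=2000 B_seq=2000 B_ack=293
After event 2: A_seq=333 A_ack=2000 B_seq=2000 B_ack=293
After event 3: A_seq=510 A_ack=2000 B_seq=2000 B_ack=293
After event 4: A_seq=510 A_ack=2000 B_seq=2000 B_ack=510

510 2000 2000 510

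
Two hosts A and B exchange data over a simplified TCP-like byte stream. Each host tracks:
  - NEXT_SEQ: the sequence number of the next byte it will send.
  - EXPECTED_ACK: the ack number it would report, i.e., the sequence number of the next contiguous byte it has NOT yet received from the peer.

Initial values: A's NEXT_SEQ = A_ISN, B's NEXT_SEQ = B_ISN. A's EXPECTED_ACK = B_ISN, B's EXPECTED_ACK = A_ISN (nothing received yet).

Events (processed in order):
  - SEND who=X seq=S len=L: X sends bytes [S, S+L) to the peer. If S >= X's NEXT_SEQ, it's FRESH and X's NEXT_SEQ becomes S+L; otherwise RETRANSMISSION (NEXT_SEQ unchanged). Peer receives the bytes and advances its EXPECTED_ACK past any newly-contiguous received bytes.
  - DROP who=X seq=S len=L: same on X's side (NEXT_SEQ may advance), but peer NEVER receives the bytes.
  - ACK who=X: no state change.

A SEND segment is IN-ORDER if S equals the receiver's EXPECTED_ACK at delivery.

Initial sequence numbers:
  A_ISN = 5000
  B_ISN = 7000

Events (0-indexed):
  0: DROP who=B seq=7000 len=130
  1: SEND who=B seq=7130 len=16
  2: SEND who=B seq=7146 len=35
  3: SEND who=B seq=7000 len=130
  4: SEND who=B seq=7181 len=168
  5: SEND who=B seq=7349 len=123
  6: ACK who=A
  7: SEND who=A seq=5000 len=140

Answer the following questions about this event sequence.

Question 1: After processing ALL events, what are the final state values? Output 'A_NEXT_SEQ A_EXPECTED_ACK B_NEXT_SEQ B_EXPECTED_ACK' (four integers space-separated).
Answer: 5140 7472 7472 5140

Derivation:
After event 0: A_seq=5000 A_ack=7000 B_seq=7130 B_ack=5000
After event 1: A_seq=5000 A_ack=7000 B_seq=7146 B_ack=5000
After event 2: A_seq=5000 A_ack=7000 B_seq=7181 B_ack=5000
After event 3: A_seq=5000 A_ack=7181 B_seq=7181 B_ack=5000
After event 4: A_seq=5000 A_ack=7349 B_seq=7349 B_ack=5000
After event 5: A_seq=5000 A_ack=7472 B_seq=7472 B_ack=5000
After event 6: A_seq=5000 A_ack=7472 B_seq=7472 B_ack=5000
After event 7: A_seq=5140 A_ack=7472 B_seq=7472 B_ack=5140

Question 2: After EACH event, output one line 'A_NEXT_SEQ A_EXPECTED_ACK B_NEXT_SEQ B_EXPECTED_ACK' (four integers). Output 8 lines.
5000 7000 7130 5000
5000 7000 7146 5000
5000 7000 7181 5000
5000 7181 7181 5000
5000 7349 7349 5000
5000 7472 7472 5000
5000 7472 7472 5000
5140 7472 7472 5140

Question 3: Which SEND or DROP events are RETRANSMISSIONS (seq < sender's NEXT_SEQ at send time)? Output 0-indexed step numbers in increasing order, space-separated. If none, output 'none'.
Step 0: DROP seq=7000 -> fresh
Step 1: SEND seq=7130 -> fresh
Step 2: SEND seq=7146 -> fresh
Step 3: SEND seq=7000 -> retransmit
Step 4: SEND seq=7181 -> fresh
Step 5: SEND seq=7349 -> fresh
Step 7: SEND seq=5000 -> fresh

Answer: 3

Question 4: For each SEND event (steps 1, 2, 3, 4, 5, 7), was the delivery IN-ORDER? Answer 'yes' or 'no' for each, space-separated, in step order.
Answer: no no yes yes yes yes

Derivation:
Step 1: SEND seq=7130 -> out-of-order
Step 2: SEND seq=7146 -> out-of-order
Step 3: SEND seq=7000 -> in-order
Step 4: SEND seq=7181 -> in-order
Step 5: SEND seq=7349 -> in-order
Step 7: SEND seq=5000 -> in-order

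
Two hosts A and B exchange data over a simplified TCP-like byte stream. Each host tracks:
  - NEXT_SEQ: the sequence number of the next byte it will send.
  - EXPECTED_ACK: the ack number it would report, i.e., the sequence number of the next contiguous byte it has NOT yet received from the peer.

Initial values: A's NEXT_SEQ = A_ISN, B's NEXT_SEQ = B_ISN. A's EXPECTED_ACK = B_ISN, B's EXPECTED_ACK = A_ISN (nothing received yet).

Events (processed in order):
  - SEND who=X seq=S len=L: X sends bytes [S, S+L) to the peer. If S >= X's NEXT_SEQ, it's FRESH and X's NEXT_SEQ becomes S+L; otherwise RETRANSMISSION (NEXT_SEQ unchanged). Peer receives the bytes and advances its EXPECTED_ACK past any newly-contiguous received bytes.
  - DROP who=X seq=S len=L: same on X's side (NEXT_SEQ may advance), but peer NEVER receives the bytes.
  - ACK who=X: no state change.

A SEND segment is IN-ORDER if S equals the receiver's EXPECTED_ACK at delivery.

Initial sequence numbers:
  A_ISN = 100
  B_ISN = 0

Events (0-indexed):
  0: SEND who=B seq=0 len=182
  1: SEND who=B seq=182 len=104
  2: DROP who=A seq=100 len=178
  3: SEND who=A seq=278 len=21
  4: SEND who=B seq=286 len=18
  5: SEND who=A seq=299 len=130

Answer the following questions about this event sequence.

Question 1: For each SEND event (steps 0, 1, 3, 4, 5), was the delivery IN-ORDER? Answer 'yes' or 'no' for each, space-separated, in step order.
Answer: yes yes no yes no

Derivation:
Step 0: SEND seq=0 -> in-order
Step 1: SEND seq=182 -> in-order
Step 3: SEND seq=278 -> out-of-order
Step 4: SEND seq=286 -> in-order
Step 5: SEND seq=299 -> out-of-order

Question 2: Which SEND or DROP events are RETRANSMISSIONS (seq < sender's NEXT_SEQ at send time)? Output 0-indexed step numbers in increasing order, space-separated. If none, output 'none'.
Answer: none

Derivation:
Step 0: SEND seq=0 -> fresh
Step 1: SEND seq=182 -> fresh
Step 2: DROP seq=100 -> fresh
Step 3: SEND seq=278 -> fresh
Step 4: SEND seq=286 -> fresh
Step 5: SEND seq=299 -> fresh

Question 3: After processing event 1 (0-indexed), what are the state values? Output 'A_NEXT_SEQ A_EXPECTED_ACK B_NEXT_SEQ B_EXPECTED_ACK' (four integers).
After event 0: A_seq=100 A_ack=182 B_seq=182 B_ack=100
After event 1: A_seq=100 A_ack=286 B_seq=286 B_ack=100

100 286 286 100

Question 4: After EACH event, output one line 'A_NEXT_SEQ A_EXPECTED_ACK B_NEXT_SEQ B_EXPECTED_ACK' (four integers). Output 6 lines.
100 182 182 100
100 286 286 100
278 286 286 100
299 286 286 100
299 304 304 100
429 304 304 100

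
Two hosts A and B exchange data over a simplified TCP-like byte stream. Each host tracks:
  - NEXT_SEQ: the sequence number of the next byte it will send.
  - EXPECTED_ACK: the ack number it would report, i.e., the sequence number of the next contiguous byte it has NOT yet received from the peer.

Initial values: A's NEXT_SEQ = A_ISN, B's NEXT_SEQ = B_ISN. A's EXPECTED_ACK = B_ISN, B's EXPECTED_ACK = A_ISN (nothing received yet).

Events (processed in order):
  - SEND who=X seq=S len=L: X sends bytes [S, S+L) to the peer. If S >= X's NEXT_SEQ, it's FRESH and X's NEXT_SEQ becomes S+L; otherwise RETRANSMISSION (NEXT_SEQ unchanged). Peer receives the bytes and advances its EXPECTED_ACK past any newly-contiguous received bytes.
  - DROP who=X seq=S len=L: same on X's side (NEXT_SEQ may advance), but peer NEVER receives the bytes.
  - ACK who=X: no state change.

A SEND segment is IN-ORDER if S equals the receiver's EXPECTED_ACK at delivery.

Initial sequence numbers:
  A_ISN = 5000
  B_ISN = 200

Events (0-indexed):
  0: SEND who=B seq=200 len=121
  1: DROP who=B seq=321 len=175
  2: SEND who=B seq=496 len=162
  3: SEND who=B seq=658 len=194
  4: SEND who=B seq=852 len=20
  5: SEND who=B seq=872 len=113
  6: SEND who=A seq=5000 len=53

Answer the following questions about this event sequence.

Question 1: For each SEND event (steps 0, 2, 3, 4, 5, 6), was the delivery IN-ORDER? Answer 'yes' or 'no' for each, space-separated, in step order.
Step 0: SEND seq=200 -> in-order
Step 2: SEND seq=496 -> out-of-order
Step 3: SEND seq=658 -> out-of-order
Step 4: SEND seq=852 -> out-of-order
Step 5: SEND seq=872 -> out-of-order
Step 6: SEND seq=5000 -> in-order

Answer: yes no no no no yes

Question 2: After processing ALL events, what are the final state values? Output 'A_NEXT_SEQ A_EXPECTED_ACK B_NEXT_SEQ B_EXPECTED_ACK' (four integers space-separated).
Answer: 5053 321 985 5053

Derivation:
After event 0: A_seq=5000 A_ack=321 B_seq=321 B_ack=5000
After event 1: A_seq=5000 A_ack=321 B_seq=496 B_ack=5000
After event 2: A_seq=5000 A_ack=321 B_seq=658 B_ack=5000
After event 3: A_seq=5000 A_ack=321 B_seq=852 B_ack=5000
After event 4: A_seq=5000 A_ack=321 B_seq=872 B_ack=5000
After event 5: A_seq=5000 A_ack=321 B_seq=985 B_ack=5000
After event 6: A_seq=5053 A_ack=321 B_seq=985 B_ack=5053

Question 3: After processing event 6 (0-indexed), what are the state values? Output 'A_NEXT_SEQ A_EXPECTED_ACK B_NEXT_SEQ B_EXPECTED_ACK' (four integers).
After event 0: A_seq=5000 A_ack=321 B_seq=321 B_ack=5000
After event 1: A_seq=5000 A_ack=321 B_seq=496 B_ack=5000
After event 2: A_seq=5000 A_ack=321 B_seq=658 B_ack=5000
After event 3: A_seq=5000 A_ack=321 B_seq=852 B_ack=5000
After event 4: A_seq=5000 A_ack=321 B_seq=872 B_ack=5000
After event 5: A_seq=5000 A_ack=321 B_seq=985 B_ack=5000
After event 6: A_seq=5053 A_ack=321 B_seq=985 B_ack=5053

5053 321 985 5053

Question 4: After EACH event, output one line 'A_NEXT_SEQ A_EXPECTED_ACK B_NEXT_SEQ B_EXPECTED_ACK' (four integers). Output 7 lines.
5000 321 321 5000
5000 321 496 5000
5000 321 658 5000
5000 321 852 5000
5000 321 872 5000
5000 321 985 5000
5053 321 985 5053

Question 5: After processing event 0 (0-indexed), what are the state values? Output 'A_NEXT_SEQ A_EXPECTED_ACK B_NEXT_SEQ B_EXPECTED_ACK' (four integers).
After event 0: A_seq=5000 A_ack=321 B_seq=321 B_ack=5000

5000 321 321 5000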